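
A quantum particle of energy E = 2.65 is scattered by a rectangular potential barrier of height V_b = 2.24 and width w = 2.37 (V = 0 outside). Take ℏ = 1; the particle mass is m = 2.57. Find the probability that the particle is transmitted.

E > V_b: inside the barrier k₂ = √(2m(E − V_b))/ℏ = 1.452, k₂w = 3.441.
Matching at both interfaces gives T⁻¹ = 1 + V_b² sin²(k₂w) / [4E(E − V_b)] = 1.100, hence T = 0.909.

T = 0.909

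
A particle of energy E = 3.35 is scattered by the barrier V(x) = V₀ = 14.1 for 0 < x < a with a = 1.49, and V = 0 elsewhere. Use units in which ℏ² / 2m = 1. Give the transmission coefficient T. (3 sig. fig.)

T = 0.000166

Since E < V₀ the interior solution is evanescent with decay constant κ = √(2m(V₀ − E))/ℏ = 3.279.
κa = 4.885, sinh(κa) = 66.16.
The exact tunnelling result is T⁻¹ = 1 + V₀² sinh²(κa) / [4E(V₀ − E)] = 6042, so T = 0.000166.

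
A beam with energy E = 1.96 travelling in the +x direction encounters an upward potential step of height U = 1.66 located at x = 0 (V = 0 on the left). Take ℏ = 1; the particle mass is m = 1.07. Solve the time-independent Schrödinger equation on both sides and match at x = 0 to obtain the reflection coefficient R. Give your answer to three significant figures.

On each side the TISE gives plane waves with k = √(2m(E − V))/ℏ: k₁ = √(2·1.07·1.96) = 2.048, k₂ = √(2·1.07·0.3) = 0.8012.
Matching ψ and ψ′ at x = 0 gives r = (k₁ − k₂)/(k₁ + k₂), so R = r² = 0.1915 and T = 1 − R = 0.8085.

R = 0.191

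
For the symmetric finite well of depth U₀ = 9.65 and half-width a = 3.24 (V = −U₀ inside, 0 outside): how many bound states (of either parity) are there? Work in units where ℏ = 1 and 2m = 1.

N = 7

The dimensionless depth is z₀ = a√(2mU₀)/ℏ = 3.24 × √(9.650) = 10.06.
The even/odd transcendental equations gain one root per π/2 in z₀, giving N = 1 + ⌊2z₀/π⌋ = 1 + ⌊6.408⌋ = 7.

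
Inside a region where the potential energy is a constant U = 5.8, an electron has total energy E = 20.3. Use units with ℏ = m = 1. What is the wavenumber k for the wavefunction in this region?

With E > U the solution is oscillatory, ψ ∝ e^{±ikx} with k = √(2m(E − U))/ℏ.
k = √(2 × 1 × 14.5) = 5.385.

k = 5.39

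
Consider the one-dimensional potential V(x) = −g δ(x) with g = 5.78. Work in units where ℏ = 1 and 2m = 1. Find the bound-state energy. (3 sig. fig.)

E = -8.35

For x ≠ 0 the bound state is ψ ∝ e^{−κ|x|}; integrating the TISE across the delta gives the cusp condition 2κ = 2mg/ℏ², so κ = 2.890.
Then E = −ℏ²κ²/(2m) = −mg²/(2ℏ²) = -8.352.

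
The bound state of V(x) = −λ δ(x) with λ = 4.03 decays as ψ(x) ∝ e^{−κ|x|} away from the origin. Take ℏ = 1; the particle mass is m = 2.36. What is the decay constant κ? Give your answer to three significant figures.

κ = 9.51

Integrating the TISE across x = 0 gives the cusp condition ψ'(0⁺) − ψ'(0⁻) = −(2mλ/ℏ²)ψ(0).
With ψ ∝ e^{−κ|x|} this yields −2κ = −2mλ/ℏ², so κ = mλ/ℏ² = 9.511.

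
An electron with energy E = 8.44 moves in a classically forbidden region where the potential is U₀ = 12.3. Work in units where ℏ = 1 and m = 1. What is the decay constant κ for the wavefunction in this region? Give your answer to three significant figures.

κ = 2.78

Since E < U₀ the TISE in this region is ψ'' = κ²ψ with κ = √(2m(U₀ − E))/ℏ.
κ = √(2 × 1 × 3.86) = 2.778.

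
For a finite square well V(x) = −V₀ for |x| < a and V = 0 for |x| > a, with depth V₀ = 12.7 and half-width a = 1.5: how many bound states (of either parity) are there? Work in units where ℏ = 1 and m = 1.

The dimensionless depth is z₀ = a√(2mV₀)/ℏ = 1.5 × √(25.40) = 7.560.
A new bound state (alternating even/odd) appears each time z₀ passes a multiple of π/2, so N = ⌊2z₀/π⌋ + 1 = ⌊4.813⌋ + 1 = 5.

N = 5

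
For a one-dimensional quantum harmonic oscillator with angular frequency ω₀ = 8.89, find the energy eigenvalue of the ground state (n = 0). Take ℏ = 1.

The oscillator eigenvalues are E_n = ℏω₀(n + ½), so E_0 = 8.89 × 0.5 = 4.445.

E = 4.45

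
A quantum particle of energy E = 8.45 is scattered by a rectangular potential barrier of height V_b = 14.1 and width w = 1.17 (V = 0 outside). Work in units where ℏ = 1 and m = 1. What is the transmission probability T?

T = 0.00147

E < V_b: inside the barrier ψ ∝ e^{±κx} with κ = √(2m(V_b − E))/ℏ = 3.362.
κw = 3.933, sinh(κw) = 25.52.
The exact tunnelling result is T⁻¹ = 1 + V_b² sinh²(κw) / [4E(V_b − E)] = 679.0, so T = 0.00147.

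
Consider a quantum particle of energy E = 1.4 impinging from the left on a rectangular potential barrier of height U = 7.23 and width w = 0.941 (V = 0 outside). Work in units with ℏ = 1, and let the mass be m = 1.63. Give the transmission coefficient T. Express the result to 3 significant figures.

E < U: inside the barrier ψ ∝ e^{±κx} with κ = √(2m(U − E))/ℏ = 4.360.
κw = 4.102, sinh(κw) = 30.23.
Matching ψ, ψ′ at both faces gives T = [1 + U² sinh²(κw) / (4E(U − E))]⁻¹ = 1/1464 = 0.000683.

T = 0.000683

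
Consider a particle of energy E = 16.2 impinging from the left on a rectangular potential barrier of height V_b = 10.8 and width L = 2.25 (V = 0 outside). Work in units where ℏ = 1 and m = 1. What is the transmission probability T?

T = 0.789

Above the barrier the interior wavenumber is k₂ = √(2m(E − V_b))/ℏ = 3.286, giving phase k₂L = 7.394.
T = [1 + V_b² sin²(k₂L) / (4E(E − V_b))]⁻¹ = 1/1.268 = 0.789.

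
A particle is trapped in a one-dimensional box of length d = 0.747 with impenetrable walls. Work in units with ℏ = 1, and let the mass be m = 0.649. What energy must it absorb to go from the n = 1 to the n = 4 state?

E_n = n²π²ℏ²/(2md²), so ΔE = (4² − 1²) π²ℏ²/(2md²).
ΔE = 15 × π² / (2 × 0.649 × 0.747²) = 204.4.

ΔE = 204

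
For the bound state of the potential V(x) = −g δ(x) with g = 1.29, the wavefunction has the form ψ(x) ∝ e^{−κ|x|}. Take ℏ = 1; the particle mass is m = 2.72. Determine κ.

κ = 3.51

Integrate −(ℏ²/2m)ψ'' − gδ(x)ψ = Eψ from −ε to +ε: the ψ'' term gives ψ'(0⁺) − ψ'(0⁻) and the δ term gives −(2mg/ℏ²)ψ(0).
With ψ ∝ e^{−κ|x|} this yields −2κ = −2mg/ℏ², so κ = mg/ℏ² = 3.509.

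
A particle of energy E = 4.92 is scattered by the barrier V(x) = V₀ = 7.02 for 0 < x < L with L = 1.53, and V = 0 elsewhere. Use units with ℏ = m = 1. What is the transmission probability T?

T = 0.00632

E < V₀: inside the barrier ψ ∝ e^{±κx} with κ = √(2m(V₀ − E))/ℏ = 2.049.
κL = 3.136, sinh(κL) = 11.48.
Matching ψ, ψ′ at both faces gives T = [1 + V₀² sinh²(κL) / (4E(V₀ − E))]⁻¹ = 1/158.1 = 0.00632.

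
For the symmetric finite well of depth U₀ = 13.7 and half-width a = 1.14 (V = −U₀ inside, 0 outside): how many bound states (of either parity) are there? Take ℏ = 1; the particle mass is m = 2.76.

N = 7

The dimensionless depth is z₀ = a√(2mU₀)/ℏ = 1.14 × √(75.62) = 9.914.
The even/odd transcendental equations gain one root per π/2 in z₀, giving N = 1 + ⌊2z₀/π⌋ = 1 + ⌊6.311⌋ = 7.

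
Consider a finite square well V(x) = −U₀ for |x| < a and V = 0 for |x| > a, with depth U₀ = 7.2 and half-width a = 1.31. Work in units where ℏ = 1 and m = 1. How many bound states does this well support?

N = 4

Define the well-strength parameter z₀ = (a/ℏ)√(2mU₀) = 1.31 × √(2·1·7.2) = 4.971.
A new bound state (alternating even/odd) appears each time z₀ passes a multiple of π/2, so N = ⌊2z₀/π⌋ + 1 = ⌊3.165⌋ + 1 = 4.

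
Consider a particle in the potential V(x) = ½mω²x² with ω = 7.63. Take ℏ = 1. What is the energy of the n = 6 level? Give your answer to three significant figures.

Using E_n = (n + ½)ℏω: E_6 = 6.5 × 7.63 = 49.60.

E = 49.6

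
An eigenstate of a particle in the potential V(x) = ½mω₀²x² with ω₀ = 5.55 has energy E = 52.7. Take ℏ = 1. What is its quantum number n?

n = 9

Invert E_n = (n + ½)ℏω₀: n = E/ℏω₀ − ½ = 8.995, so n = 9.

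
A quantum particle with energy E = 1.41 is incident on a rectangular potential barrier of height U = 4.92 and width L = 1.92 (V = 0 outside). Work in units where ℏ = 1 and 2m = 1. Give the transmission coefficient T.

T = 0.00245

Since E < U the interior solution is evanescent with decay constant κ = √(2m(U − E))/ℏ = 1.873.
κL = 3.597, sinh(κL) = 18.23.
The exact tunnelling result is T⁻¹ = 1 + U² sinh²(κL) / [4E(U − E)] = 407.5, so T = 0.00245.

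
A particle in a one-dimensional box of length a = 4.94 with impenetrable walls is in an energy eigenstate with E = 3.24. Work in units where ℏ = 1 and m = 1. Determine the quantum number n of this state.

n = 4

From E_n = n²π²ℏ²/(2ma²) invert to n = √(2ma²E)/(πℏ).
n = (4.94/π) × √(2 × 1 × 3.24) = 4.003 → n = 4.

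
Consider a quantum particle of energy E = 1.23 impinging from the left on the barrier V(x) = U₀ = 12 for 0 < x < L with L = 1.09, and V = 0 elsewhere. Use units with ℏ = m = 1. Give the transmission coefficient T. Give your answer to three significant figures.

T = 0.0000594

E < U₀: inside the barrier ψ ∝ e^{±κx} with κ = √(2m(U₀ − E))/ℏ = 4.641.
κL = 5.059, sinh(κL) = 78.70.
Matching ψ, ψ′ at both faces gives T = [1 + U₀² sinh²(κL) / (4E(U₀ − E))]⁻¹ = 1/16830 = 0.0000594.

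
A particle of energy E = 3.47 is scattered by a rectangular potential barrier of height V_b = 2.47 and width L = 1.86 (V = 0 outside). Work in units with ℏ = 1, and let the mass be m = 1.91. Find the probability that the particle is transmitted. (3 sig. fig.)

T = 0.910

Above the barrier the interior wavenumber is k₂ = √(2m(E − V_b))/ℏ = 1.954, giving phase k₂L = 3.635.
Matching at both interfaces gives T⁻¹ = 1 + V_b² sin²(k₂L) / [4E(E − V_b)] = 1.099, hence T = 0.910.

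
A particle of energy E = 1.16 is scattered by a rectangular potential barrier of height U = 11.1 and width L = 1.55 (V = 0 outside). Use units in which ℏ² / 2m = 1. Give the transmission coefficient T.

Since E < U the interior solution is evanescent with decay constant κ = √(2m(U − E))/ℏ = 3.153.
κL = 4.887, sinh(κL) = 66.26.
The exact tunnelling result is T⁻¹ = 1 + U² sinh²(κL) / [4E(U − E)] = 11730, so T = 0.0000853.

T = 0.0000853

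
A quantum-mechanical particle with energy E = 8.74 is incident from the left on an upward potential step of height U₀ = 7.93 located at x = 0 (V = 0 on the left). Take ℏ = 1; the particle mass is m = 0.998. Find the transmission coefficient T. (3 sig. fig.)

The wavenumbers are k₁ = √(2mE)/ℏ = 4.177 on the left and k₂ = √(2m(E − U₀))/ℏ = 1.272 on the right.
Matching ψ and ψ′ at x = 0 gives r = (k₁ − k₂)/(k₁ + k₂), so R = r² = 0.2843 and T = 1 − R = 0.7157.

T = 0.716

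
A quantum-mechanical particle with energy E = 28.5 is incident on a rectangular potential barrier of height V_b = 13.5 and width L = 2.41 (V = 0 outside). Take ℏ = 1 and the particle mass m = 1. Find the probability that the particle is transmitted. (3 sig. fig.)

Above the barrier the interior wavenumber is k₂ = √(2m(E − V_b))/ℏ = 5.477, giving phase k₂L = 13.20.
T = [1 + V_b² sin²(k₂L) / (4E(E − V_b))]⁻¹ = 1/1.037 = 0.964.

T = 0.964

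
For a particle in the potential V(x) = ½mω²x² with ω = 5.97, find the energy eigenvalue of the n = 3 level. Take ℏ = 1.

E = 20.9

The oscillator eigenvalues are E_n = ℏω(n + ½), so E_3 = 5.97 × 3.5 = 20.90.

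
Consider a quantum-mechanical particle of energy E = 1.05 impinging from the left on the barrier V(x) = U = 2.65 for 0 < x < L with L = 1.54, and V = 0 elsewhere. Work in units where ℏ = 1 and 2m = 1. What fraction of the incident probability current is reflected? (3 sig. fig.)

R = 0.925

E < U: inside the barrier ψ ∝ e^{±κx} with κ = √(2m(U − E))/ℏ = 1.265.
κL = 1.948, sinh(κL) = 3.436.
Matching ψ, ψ′ at both faces gives T = [1 + U² sinh²(κL) / (4E(U − E))]⁻¹ = 1/13.34 = 0.0750.
R = 1 − T = 0.925.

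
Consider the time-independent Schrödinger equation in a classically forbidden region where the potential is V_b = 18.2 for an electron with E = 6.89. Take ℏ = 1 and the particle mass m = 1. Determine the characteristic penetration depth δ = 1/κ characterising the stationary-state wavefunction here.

Since E < V_b the TISE in this region is ψ'' = κ²ψ with κ = √(2m(V_b − E))/ℏ.
κ = √(2 × 1 × 11.31) = 4.756. The penetration depth is δ = 1/κ = 0.210.

δ = 0.210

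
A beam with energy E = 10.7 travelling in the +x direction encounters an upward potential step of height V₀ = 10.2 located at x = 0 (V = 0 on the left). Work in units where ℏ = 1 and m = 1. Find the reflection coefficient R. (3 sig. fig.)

R = 0.415

The wavenumbers are k₁ = √(2mE)/ℏ = 4.626 on the left and k₂ = √(2m(E − V₀))/ℏ = 1.000 on the right.
Continuity of ψ and ψ′ at the step yields the reflection amplitude r = (k₁ − k₂)/(k₁ + k₂) = 0.6445; thus R = |r|² = 0.4154, T = 0.5846.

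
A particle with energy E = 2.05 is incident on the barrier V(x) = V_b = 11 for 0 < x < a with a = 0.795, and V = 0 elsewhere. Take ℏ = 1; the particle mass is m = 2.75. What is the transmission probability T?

T = 0.0000347

E < V_b: inside the barrier ψ ∝ e^{±κx} with κ = √(2m(V_b − E))/ℏ = 7.016.
κa = 5.578, sinh(κa) = 132.2.
The exact tunnelling result is T⁻¹ = 1 + V_b² sinh²(κa) / [4E(V_b − E)] = 28830, so T = 0.0000347.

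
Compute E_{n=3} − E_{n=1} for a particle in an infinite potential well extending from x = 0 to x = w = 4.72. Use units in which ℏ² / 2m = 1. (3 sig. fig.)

E_n = n²π²ℏ²/(2mw²), so ΔE = (3² − 1²) π²ℏ²/(2mw²).
ΔE = 8 × π² / (2 × 0.5 × 4.72²) = 3.544.

ΔE = 3.54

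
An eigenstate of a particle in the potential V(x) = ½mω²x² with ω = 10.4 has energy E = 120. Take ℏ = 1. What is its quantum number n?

n = 11

E_n = ℏω(n + ½) ⇒ n = E/(ℏω) − ½ = 120/10.4 − 0.5 = 11.038 → n = 11.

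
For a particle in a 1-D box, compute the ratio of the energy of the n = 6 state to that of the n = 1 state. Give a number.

Since E_n ∝ n², the ratio is (6/1)² = 36.

36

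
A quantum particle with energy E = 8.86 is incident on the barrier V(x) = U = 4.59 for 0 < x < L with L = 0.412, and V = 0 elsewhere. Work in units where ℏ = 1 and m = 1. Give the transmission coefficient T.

E > U: inside the barrier k₂ = √(2m(E − U))/ℏ = 2.922, k₂L = 1.204.
T = [1 + U² sin²(k₂L) / (4E(E − U))]⁻¹ = 1/1.121 = 0.892.

T = 0.892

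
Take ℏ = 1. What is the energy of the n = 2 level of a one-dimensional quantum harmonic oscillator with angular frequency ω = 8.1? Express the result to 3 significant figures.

Using E_n = (n + ½)ℏω: E_2 = 2.5 × 8.1 = 20.25.

E = 20.3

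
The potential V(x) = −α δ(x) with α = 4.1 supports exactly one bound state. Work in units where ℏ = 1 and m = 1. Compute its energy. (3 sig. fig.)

For x ≠ 0 the bound state is ψ ∝ e^{−κ|x|}; integrating the TISE across the delta gives the cusp condition 2κ = 2mα/ℏ², so κ = 4.100.
Then E = −ℏ²κ²/(2m) = −mα²/(2ℏ²) = -8.405.

E = -8.41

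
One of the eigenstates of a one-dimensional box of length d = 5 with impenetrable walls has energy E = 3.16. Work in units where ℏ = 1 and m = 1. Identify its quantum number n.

n = 4

For an infinite well E_n = n²π²ℏ²/(2md²), so n = (d/πℏ)√(2mE).
n = (5/π) × √(2 × 1 × 3.16) = 4.001 → n = 4.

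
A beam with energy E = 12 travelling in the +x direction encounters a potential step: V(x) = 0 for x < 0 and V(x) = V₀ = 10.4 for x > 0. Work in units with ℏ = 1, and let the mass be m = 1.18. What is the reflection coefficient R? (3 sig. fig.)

On each side the TISE gives plane waves with k = √(2m(E − V))/ℏ: k₁ = √(2·1.18·12) = 5.322, k₂ = √(2·1.18·1.6) = 1.943.
Matching ψ and ψ′ at x = 0 gives r = (k₁ − k₂)/(k₁ + k₂), so R = r² = 0.2163 and T = 1 − R = 0.7837.

R = 0.216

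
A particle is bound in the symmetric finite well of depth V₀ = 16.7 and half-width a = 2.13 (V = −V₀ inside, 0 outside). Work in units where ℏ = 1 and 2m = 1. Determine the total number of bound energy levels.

N = 6

Define the well-strength parameter z₀ = (a/ℏ)√(2mV₀) = 2.13 × √(2·0.5·16.7) = 8.704.
A new bound state (alternating even/odd) appears each time z₀ passes a multiple of π/2, so N = ⌊2z₀/π⌋ + 1 = ⌊5.541⌋ + 1 = 6.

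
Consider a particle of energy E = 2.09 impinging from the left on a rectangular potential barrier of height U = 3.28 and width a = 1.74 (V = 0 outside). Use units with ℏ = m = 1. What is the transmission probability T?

T = 0.0171

E < U: inside the barrier ψ ∝ e^{±κx} with κ = √(2m(U − E))/ℏ = 1.543.
κa = 2.684, sinh(κa) = 7.290.
Matching ψ, ψ′ at both faces gives T = [1 + U² sinh²(κa) / (4E(U − E))]⁻¹ = 1/58.47 = 0.0171.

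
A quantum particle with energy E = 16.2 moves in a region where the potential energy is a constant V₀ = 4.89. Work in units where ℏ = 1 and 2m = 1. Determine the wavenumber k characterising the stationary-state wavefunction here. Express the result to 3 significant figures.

k = 3.36

With E > V₀ the solution is oscillatory, ψ ∝ e^{±ikx} with k = √(2m(E − V₀))/ℏ.
k = √(2 × 0.5 × 11.31) = 3.363.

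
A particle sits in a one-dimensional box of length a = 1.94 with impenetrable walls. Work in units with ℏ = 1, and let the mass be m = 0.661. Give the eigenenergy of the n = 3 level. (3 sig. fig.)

Requiring ψ(0) = ψ(a) = 0 quantises k = nπ/a, hence E_n = ℏ²k²/2m = n²π²ℏ²/(2ma²).
E_3 = 3² × π² / (2 × 0.661 × 1.94²) = 17.85.

E = 17.9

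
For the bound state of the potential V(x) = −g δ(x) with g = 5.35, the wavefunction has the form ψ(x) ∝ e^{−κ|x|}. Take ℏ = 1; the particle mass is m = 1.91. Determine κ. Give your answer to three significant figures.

Integrate −(ℏ²/2m)ψ'' − gδ(x)ψ = Eψ from −ε to +ε: the ψ'' term gives ψ'(0⁺) − ψ'(0⁻) and the δ term gives −(2mg/ℏ²)ψ(0).
With ψ ∝ e^{−κ|x|} this yields −2κ = −2mg/ℏ², so κ = mg/ℏ² = 10.22.

κ = 10.2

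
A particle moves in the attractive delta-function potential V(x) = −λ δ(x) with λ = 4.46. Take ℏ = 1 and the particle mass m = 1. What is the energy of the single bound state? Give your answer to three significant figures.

E = -9.95

For x ≠ 0 the bound state is ψ ∝ e^{−κ|x|}; integrating the TISE across the delta gives the cusp condition 2κ = 2mλ/ℏ², so κ = 4.460.
Then E = −ℏ²κ²/(2m) = −mλ²/(2ℏ²) = -9.946.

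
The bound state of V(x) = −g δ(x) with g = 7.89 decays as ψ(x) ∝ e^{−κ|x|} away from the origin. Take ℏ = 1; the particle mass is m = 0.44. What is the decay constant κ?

Integrate −(ℏ²/2m)ψ'' − gδ(x)ψ = Eψ from −ε to +ε: the ψ'' term gives ψ'(0⁺) − ψ'(0⁻) and the δ term gives −(2mg/ℏ²)ψ(0).
With ψ ∝ e^{−κ|x|} this yields −2κ = −2mg/ℏ², so κ = mg/ℏ² = 3.472.

κ = 3.47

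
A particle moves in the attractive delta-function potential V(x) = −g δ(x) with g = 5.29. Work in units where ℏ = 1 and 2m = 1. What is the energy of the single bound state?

For x ≠ 0 the bound state is ψ ∝ e^{−κ|x|}; integrating the TISE across the delta gives the cusp condition 2κ = 2mg/ℏ², so κ = 2.645.
Then E = −ℏ²κ²/(2m) = −mg²/(2ℏ²) = -6.996.

E = -7.00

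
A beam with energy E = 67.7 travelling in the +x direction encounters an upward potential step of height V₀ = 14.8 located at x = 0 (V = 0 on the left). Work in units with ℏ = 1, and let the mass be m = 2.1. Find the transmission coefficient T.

The wavenumbers are k₁ = √(2mE)/ℏ = 16.86 on the left and k₂ = √(2m(E − V₀))/ℏ = 14.91 on the right.
Matching ψ and ψ′ at x = 0 gives r = (k₁ − k₂)/(k₁ + k₂), so R = r² = 0.003794 and T = 1 − R = 0.9962.

T = 0.996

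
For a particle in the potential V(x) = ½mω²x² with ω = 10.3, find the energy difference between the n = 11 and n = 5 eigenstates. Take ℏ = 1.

ΔE = 61.8

E_n = ℏω(n + ½), so ΔE = (11 − 5) ℏω = 6 × 10.3 = 61.80.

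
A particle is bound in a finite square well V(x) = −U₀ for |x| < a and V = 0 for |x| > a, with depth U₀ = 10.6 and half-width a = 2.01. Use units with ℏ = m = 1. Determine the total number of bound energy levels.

Define the well-strength parameter z₀ = (a/ℏ)√(2mU₀) = 2.01 × √(2·1·10.6) = 9.255.
The even/odd transcendental equations gain one root per π/2 in z₀, giving N = 1 + ⌊2z₀/π⌋ = 1 + ⌊5.892⌋ = 6.

N = 6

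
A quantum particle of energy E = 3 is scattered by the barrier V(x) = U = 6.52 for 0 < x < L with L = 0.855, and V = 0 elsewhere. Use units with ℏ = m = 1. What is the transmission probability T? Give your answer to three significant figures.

Since E < U the interior solution is evanescent with decay constant κ = √(2m(U − E))/ℏ = 2.653.
κL = 2.269, sinh(κL) = 4.781.
The exact tunnelling result is T⁻¹ = 1 + U² sinh²(κL) / [4E(U − E)] = 24.00, so T = 0.0417.

T = 0.0417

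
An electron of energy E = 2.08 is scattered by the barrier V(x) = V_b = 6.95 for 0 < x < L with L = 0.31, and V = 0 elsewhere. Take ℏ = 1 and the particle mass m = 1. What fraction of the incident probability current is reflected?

R = 0.602

Since E < V_b the interior solution is evanescent with decay constant κ = √(2m(V_b − E))/ℏ = 3.121.
κL = 0.9675, sinh(κL) = 1.126.
Matching ψ, ψ′ at both faces gives T = [1 + V_b² sinh²(κL) / (4E(V_b − E))]⁻¹ = 1/2.510 = 0.398.
R = 1 − T = 0.602.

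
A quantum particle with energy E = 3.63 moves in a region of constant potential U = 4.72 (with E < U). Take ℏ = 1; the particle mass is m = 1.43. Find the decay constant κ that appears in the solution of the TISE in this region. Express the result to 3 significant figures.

κ = 1.77

Since E < U the TISE in this region is ψ'' = κ²ψ with κ = √(2m(U − E))/ℏ.
κ = √(2 × 1.43 × 1.09) = 1.766.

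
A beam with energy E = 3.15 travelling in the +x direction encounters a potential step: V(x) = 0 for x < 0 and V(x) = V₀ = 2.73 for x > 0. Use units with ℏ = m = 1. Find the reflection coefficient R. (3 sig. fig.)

On each side the TISE gives plane waves with k = √(2m(E − V))/ℏ: k₁ = √(2·1·3.15) = 2.510, k₂ = √(2·1·0.42) = 0.9165.
Continuity of ψ and ψ′ at the step yields the reflection amplitude r = (k₁ − k₂)/(k₁ + k₂) = 0.4650; thus R = |r|² = 0.2163, T = 0.7837.

R = 0.216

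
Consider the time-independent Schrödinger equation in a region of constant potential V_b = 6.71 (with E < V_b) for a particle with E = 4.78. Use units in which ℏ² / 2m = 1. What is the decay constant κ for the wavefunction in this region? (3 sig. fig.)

κ = 1.39

Since E < V_b the TISE in this region is ψ'' = κ²ψ with κ = √(2m(V_b − E))/ℏ.
κ = √(2 × 0.5 × 1.93) = 1.389.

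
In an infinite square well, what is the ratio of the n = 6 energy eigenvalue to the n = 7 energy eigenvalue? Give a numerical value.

Since E_n ∝ n², the ratio is (6/7)² = 0.734694.

0.734694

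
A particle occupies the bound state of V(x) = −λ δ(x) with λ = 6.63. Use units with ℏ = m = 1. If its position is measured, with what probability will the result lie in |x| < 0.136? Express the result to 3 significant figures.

P = 0.835

The normalised bound state is ψ = √κ e^{−κ|x|} with κ = mλ/ℏ² = 6.630.
P(|x| < d) = ∫_{−d}^{d} κ e^{−2κ|x|} dx = 1 − e^{−2κd} = 1 − e^{−1.803} = 0.8353.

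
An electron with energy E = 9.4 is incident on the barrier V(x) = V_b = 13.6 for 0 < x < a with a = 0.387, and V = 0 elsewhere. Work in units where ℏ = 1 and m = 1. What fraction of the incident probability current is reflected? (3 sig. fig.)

E < V_b: inside the barrier ψ ∝ e^{±κx} with κ = √(2m(V_b − E))/ℏ = 2.898.
κa = 1.122, sinh(κa) = 1.372.
Matching ψ, ψ′ at both faces gives T = [1 + V_b² sinh²(κa) / (4E(V_b − E))]⁻¹ = 1/3.205 = 0.312.
R = 1 − T = 0.688.

R = 0.688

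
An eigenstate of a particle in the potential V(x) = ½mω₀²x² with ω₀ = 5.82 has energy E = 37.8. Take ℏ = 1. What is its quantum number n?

n = 6

E_n = ℏω₀(n + ½) ⇒ n = E/(ℏω₀) − ½ = 37.8/5.82 − 0.5 = 5.995 → n = 6.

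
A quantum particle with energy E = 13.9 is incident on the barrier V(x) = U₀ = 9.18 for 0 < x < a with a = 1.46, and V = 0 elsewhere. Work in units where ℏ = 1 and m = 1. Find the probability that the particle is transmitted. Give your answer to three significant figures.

E > U₀: inside the barrier k₂ = √(2m(E − U₀))/ℏ = 3.072, k₂a = 4.486.
Matching at both interfaces gives T⁻¹ = 1 + U₀² sin²(k₂a) / [4E(E − U₀)] = 1.305, hence T = 0.766.

T = 0.766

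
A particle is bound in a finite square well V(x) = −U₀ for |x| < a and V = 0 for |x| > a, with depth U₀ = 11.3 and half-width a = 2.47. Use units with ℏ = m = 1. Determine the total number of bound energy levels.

The dimensionless depth is z₀ = a√(2mU₀)/ℏ = 2.47 × √(22.60) = 11.74.
The even/odd transcendental equations gain one root per π/2 in z₀, giving N = 1 + ⌊2z₀/π⌋ = 1 + ⌊7.475⌋ = 8.

N = 8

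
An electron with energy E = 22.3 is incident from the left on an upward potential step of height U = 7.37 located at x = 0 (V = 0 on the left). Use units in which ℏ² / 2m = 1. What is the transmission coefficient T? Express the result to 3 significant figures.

On each side the TISE gives plane waves with k = √(2m(E − V))/ℏ: k₁ = √(2·½·22.3) = 4.722, k₂ = √(2·½·14.93) = 3.864.
Matching ψ and ψ′ at x = 0 gives r = (k₁ − k₂)/(k₁ + k₂), so R = r² = 0.009994 and T = 1 − R = 0.9900.

T = 0.990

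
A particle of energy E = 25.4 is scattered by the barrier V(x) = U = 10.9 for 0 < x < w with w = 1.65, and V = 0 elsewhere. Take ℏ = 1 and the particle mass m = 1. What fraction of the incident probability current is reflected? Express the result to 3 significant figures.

R = 0.0208

Above the barrier the interior wavenumber is k₂ = √(2m(E − U))/ℏ = 5.385, giving phase k₂w = 8.886.
Matching at both interfaces gives T⁻¹ = 1 + U² sin²(k₂w) / [4E(E − U)] = 1.021, hence T = 0.979.
R = 1 − T = 0.0208.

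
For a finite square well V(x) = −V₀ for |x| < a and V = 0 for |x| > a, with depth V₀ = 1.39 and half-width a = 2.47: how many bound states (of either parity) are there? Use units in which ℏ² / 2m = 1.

N = 2

Define the well-strength parameter z₀ = (a/ℏ)√(2mV₀) = 2.47 × √(2·0.5·1.39) = 2.912.
The even/odd transcendental equations gain one root per π/2 in z₀, giving N = 1 + ⌊2z₀/π⌋ = 1 + ⌊1.854⌋ = 2.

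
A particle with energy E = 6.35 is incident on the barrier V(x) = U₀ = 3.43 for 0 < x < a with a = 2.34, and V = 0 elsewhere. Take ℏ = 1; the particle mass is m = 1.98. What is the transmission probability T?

Above the barrier the interior wavenumber is k₂ = √(2m(E − U₀))/ℏ = 3.400, giving phase k₂a = 7.957.
Matching at both interfaces gives T⁻¹ = 1 + U₀² sin²(k₂a) / [4E(E − U₀)] = 1.157, hence T = 0.864.

T = 0.864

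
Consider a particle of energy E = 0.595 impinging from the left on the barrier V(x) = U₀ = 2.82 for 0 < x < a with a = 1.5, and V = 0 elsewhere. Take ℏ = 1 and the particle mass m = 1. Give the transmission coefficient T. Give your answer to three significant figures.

T = 0.00475

E < U₀: inside the barrier ψ ∝ e^{±κx} with κ = √(2m(U₀ − E))/ℏ = 2.110.
κa = 3.164, sinh(κa) = 11.81.
The exact tunnelling result is T⁻¹ = 1 + U₀² sinh²(κa) / [4E(U₀ − E)] = 210.6, so T = 0.00475.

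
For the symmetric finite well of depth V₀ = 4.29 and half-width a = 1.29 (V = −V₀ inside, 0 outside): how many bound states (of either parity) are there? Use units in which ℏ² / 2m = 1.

N = 2

The dimensionless depth is z₀ = a√(2mV₀)/ℏ = 1.29 × √(4.290) = 2.672.
A new bound state (alternating even/odd) appears each time z₀ passes a multiple of π/2, so N = ⌊2z₀/π⌋ + 1 = ⌊1.701⌋ + 1 = 2.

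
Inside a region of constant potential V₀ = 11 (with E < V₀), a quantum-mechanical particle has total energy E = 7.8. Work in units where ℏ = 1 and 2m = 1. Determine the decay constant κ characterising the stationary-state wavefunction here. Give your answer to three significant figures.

Since E < V₀ the TISE in this region is ψ'' = κ²ψ with κ = √(2m(V₀ − E))/ℏ.
κ = √(2 × 0.5 × 3.2) = 1.789.

κ = 1.79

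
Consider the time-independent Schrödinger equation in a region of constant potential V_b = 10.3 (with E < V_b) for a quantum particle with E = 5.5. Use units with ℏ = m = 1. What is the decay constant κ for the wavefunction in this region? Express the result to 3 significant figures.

κ = 3.10

Since E < V_b the TISE in this region is ψ'' = κ²ψ with κ = √(2m(V_b − E))/ℏ.
κ = √(2 × 1 × 4.8) = 3.098.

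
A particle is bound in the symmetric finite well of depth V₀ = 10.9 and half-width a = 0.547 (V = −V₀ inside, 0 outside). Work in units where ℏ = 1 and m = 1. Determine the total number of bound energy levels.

The dimensionless depth is z₀ = a√(2mV₀)/ℏ = 0.547 × √(21.80) = 2.554.
The even/odd transcendental equations gain one root per π/2 in z₀, giving N = 1 + ⌊2z₀/π⌋ = 1 + ⌊1.626⌋ = 2.

N = 2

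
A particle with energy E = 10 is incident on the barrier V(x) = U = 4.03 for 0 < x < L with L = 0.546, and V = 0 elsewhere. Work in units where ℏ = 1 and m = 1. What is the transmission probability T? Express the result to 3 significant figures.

T = 0.942

E > U: inside the barrier k₂ = √(2m(E − U))/ℏ = 3.455, k₂L = 1.887.
T = [1 + U² sin²(k₂L) / (4E(E − U))]⁻¹ = 1/1.061 = 0.942.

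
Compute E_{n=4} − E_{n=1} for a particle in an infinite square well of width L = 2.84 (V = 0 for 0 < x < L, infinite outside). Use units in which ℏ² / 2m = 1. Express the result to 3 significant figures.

ΔE = 18.4

E_n = n²π²ℏ²/(2mL²), so ΔE = (4² − 1²) π²ℏ²/(2mL²).
ΔE = 15 × π² / (2 × 0.5 × 2.84²) = 18.35.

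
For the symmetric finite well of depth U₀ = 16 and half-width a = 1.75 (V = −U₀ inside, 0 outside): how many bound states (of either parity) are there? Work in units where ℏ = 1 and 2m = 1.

N = 5

The dimensionless depth is z₀ = a√(2mU₀)/ℏ = 1.75 × √(16.00) = 7.000.
The even/odd transcendental equations gain one root per π/2 in z₀, giving N = 1 + ⌊2z₀/π⌋ = 1 + ⌊4.456⌋ = 5.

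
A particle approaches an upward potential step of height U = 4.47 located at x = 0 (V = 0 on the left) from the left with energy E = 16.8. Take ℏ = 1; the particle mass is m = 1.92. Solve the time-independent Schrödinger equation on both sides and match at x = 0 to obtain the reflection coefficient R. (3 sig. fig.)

On each side the TISE gives plane waves with k = √(2m(E − V))/ℏ: k₁ = √(2·1.92·16.8) = 8.032, k₂ = √(2·1.92·12.33) = 6.881.
Continuity of ψ and ψ′ at the step yields the reflection amplitude r = (k₁ − k₂)/(k₁ + k₂) = 0.07718; thus R = |r|² = 0.005957, T = 0.9940.

R = 0.00596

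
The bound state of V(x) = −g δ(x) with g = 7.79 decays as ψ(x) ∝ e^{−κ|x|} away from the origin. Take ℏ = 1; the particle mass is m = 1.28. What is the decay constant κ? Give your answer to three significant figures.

κ = 9.97

Integrate −(ℏ²/2m)ψ'' − gδ(x)ψ = Eψ from −ε to +ε: the ψ'' term gives ψ'(0⁺) − ψ'(0⁻) and the δ term gives −(2mg/ℏ²)ψ(0).
With ψ ∝ e^{−κ|x|} this yields −2κ = −2mg/ℏ², so κ = mg/ℏ² = 9.971.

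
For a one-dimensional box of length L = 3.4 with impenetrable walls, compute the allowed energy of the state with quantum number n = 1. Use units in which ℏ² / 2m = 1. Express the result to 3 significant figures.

Requiring ψ(0) = ψ(L) = 0 quantises k = nπ/L, hence E_n = ℏ²k²/2m = n²π²ℏ²/(2mL²).
E_1 = 1² × π² / (2 × 0.5 × 3.4²) = 0.8538.

E = 0.854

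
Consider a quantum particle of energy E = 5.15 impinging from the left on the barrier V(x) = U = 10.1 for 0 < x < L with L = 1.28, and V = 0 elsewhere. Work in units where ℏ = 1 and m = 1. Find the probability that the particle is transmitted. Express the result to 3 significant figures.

Since E < U the interior solution is evanescent with decay constant κ = √(2m(U − E))/ℏ = 3.146.
κL = 4.027, sinh(κL) = 28.05.
Matching ψ, ψ′ at both faces gives T = [1 + U² sinh²(κL) / (4E(U − E))]⁻¹ = 1/788.1 = 0.00127.

T = 0.00127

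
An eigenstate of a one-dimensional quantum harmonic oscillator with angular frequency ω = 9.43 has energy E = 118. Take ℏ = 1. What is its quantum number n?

n = 12

E_n = ℏω(n + ½) ⇒ n = E/(ℏω) − ½ = 118/9.43 − 0.5 = 12.013 → n = 12.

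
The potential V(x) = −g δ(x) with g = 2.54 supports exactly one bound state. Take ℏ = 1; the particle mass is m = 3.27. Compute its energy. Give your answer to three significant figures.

E = -10.5

The bound state is ψ(x) = √κ e^{−κ|x|}. The derivative jump ψ'(0⁺) − ψ'(0⁻) = −(2mg/ℏ²)ψ(0) fixes κ = mg/ℏ² = 8.306.
Then E = −ℏ²κ²/(2m) = −mg²/(2ℏ²) = -10.55.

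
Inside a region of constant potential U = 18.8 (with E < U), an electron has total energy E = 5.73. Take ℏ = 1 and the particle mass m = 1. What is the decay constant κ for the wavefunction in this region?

κ = 5.11

Since E < U the TISE in this region is ψ'' = κ²ψ with κ = √(2m(U − E))/ℏ.
κ = √(2 × 1 × 13.07) = 5.113.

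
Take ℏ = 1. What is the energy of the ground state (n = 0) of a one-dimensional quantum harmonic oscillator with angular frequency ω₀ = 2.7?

E = 1.35

Using E_n = (n + ½)ℏω₀: E_0 = 0.5 × 2.7 = 1.350.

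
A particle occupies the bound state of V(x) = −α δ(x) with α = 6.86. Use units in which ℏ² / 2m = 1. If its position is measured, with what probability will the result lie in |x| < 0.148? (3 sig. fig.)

P = 0.638

The normalised bound state is ψ = √κ e^{−κ|x|} with κ = mα/ℏ² = 3.430.
P(|x| < d) = ∫_{−d}^{d} κ e^{−2κ|x|} dx = 1 − e^{−2κd} = 1 − e^{−1.015} = 0.6377.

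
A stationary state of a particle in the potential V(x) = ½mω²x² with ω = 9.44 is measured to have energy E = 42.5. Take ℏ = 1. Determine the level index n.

Invert E_n = (n + ½)ℏω: n = E/ℏω − ½ = 4.002, so n = 4.

n = 4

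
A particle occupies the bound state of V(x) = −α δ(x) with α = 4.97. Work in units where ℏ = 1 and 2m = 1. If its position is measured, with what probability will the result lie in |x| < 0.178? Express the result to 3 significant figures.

P = 0.587

The normalised bound state is ψ = √κ e^{−κ|x|} with κ = mα/ℏ² = 2.485.
P(|x| < d) = ∫_{−d}^{d} κ e^{−2κ|x|} dx = 1 − e^{−2κd} = 1 − e^{−0.8847} = 0.5871.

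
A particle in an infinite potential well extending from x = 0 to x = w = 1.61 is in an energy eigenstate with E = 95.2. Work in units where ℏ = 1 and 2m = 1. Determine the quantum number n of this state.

n = 5

From E_n = n²π²ℏ²/(2mw²) invert to n = √(2mw²E)/(πℏ).
n = (1.61/π) × √(2 × 0.5 × 95.2) = 5.000 → n = 5.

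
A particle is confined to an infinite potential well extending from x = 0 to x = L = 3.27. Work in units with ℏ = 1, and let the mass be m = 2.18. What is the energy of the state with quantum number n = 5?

Requiring ψ(0) = ψ(L) = 0 quantises k = nπ/L, hence E_n = ℏ²k²/2m = n²π²ℏ²/(2mL²).
E_5 = 5² × π² / (2 × 2.18 × 3.27²) = 5.292.

E = 5.29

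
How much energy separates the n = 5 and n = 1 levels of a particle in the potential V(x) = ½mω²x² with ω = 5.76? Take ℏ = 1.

E_n = ℏω(n + ½), so ΔE = (5 − 1) ℏω = 4 × 5.76 = 23.04.

ΔE = 23.0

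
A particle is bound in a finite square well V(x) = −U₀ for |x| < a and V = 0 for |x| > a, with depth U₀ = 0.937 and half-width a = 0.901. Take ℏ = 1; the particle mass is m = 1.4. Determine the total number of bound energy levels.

N = 1

Define the well-strength parameter z₀ = (a/ℏ)√(2mU₀) = 0.901 × √(2·1.4·0.937) = 1.459.
The even/odd transcendental equations gain one root per π/2 in z₀, giving N = 1 + ⌊2z₀/π⌋ = 1 + ⌊0.9291⌋ = 1.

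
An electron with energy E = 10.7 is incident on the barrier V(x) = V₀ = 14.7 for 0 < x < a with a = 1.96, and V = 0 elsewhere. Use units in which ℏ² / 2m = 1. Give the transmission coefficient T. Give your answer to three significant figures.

T = 0.00125

Since E < V₀ the interior solution is evanescent with decay constant κ = √(2m(V₀ − E))/ℏ = 2.000.
κa = 3.920, sinh(κa) = 25.19.
The exact tunnelling result is T⁻¹ = 1 + V₀² sinh²(κa) / [4E(V₀ − E)] = 801.9, so T = 0.00125.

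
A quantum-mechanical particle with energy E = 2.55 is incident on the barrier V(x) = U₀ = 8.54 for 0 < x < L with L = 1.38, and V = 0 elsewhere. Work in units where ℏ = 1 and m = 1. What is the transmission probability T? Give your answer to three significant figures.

T = 0.000238

E < U₀: inside the barrier ψ ∝ e^{±κx} with κ = √(2m(U₀ − E))/ℏ = 3.461.
κL = 4.776, sinh(κL) = 59.34.
Matching ψ, ψ′ at both faces gives T = [1 + U₀² sinh²(κL) / (4E(U₀ − E))]⁻¹ = 1/4204 = 0.000238.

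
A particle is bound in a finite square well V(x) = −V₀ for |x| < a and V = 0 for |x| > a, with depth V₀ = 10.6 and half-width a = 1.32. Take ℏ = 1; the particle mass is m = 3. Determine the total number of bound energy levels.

N = 7

Define the well-strength parameter z₀ = (a/ℏ)√(2mV₀) = 1.32 × √(2·3·10.6) = 10.53.
A new bound state (alternating even/odd) appears each time z₀ passes a multiple of π/2, so N = ⌊2z₀/π⌋ + 1 = ⌊6.702⌋ + 1 = 7.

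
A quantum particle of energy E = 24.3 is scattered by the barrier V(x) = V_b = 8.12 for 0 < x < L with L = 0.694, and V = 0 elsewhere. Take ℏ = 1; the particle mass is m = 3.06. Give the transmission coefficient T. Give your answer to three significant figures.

T = 0.986

Above the barrier the interior wavenumber is k₂ = √(2m(E − V_b))/ℏ = 9.951, giving phase k₂L = 6.906.
T = [1 + V_b² sin²(k₂L) / (4E(E − V_b))]⁻¹ = 1/1.014 = 0.986.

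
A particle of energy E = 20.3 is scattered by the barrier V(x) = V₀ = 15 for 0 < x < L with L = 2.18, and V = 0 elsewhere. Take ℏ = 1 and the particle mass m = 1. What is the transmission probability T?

T = 0.783

E > V₀: inside the barrier k₂ = √(2m(E − V₀))/ℏ = 3.256, k₂L = 7.098.
T = [1 + V₀² sin²(k₂L) / (4E(E − V₀))]⁻¹ = 1/1.277 = 0.783.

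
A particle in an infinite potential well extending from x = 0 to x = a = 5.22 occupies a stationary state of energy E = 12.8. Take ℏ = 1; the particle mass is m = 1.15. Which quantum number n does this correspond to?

For an infinite well E_n = n²π²ℏ²/(2ma²), so n = (a/πℏ)√(2mE).
n = (5.22/π) × √(2 × 1.15 × 12.8) = 9.015 → n = 9.

n = 9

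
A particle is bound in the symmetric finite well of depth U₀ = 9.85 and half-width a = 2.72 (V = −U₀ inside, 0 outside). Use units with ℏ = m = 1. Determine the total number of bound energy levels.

Define the well-strength parameter z₀ = (a/ℏ)√(2mU₀) = 2.72 × √(2·1·9.85) = 12.07.
A new bound state (alternating even/odd) appears each time z₀ passes a multiple of π/2, so N = ⌊2z₀/π⌋ + 1 = ⌊7.686⌋ + 1 = 8.

N = 8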